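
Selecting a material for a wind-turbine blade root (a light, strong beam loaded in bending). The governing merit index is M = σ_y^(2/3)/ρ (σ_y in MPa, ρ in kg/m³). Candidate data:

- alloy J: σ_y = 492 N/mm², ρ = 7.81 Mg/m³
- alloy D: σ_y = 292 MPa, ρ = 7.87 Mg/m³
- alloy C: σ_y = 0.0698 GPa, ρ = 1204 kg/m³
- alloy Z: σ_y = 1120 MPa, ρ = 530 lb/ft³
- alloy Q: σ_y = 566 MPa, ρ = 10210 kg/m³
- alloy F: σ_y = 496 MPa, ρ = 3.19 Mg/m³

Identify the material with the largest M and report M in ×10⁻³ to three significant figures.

alloy F, M = 19.6×10⁻³

Normalizing units and computing the index:
  alloy J: σ_y = 492.0 MPa, ρ = 7810 kg/m³
  alloy D: σ_y = 292.0 MPa, ρ = 7870 kg/m³
  alloy C: σ_y = 69.80 MPa, ρ = 1204 kg/m³
  alloy Z: σ_y = 1120 MPa, ρ = 8490 kg/m³
  alloy Q: σ_y = 566.0 MPa, ρ = 10210 kg/m³
  alloy F: σ_y = 496.0 MPa, ρ = 3190 kg/m³
  alloy F: M = 19.6×10⁻³
  alloy C: M = 14.1×10⁻³
  alloy Z: M = 12.7×10⁻³
  alloy J: M = 7.98×10⁻³
  alloy Q: M = 6.70×10⁻³
  alloy D: M = 5.59×10⁻³
Alloy F ranks first.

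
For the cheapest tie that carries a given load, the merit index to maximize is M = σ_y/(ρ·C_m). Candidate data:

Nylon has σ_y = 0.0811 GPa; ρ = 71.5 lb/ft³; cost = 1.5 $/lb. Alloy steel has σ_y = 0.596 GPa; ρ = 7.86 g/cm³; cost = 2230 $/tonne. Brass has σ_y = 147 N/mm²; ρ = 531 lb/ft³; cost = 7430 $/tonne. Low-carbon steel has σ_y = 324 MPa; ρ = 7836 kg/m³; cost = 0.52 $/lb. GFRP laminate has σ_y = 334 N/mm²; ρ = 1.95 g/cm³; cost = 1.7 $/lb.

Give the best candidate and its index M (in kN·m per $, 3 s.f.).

Putting every candidate on a common basis:
  nylon: σ_y = 81.10 MPa, ρ = 1145 kg/m³, cost = 3.307 $/kg
  alloy steel: σ_y = 596.0 MPa, ρ = 7860 kg/m³, cost = 2.230 $/kg
  brass: σ_y = 147.0 MPa, ρ = 8506 kg/m³, cost = 7.430 $/kg
  low-carbon steel: σ_y = 324.0 MPa, ρ = 7836 kg/m³, cost = 1.146 $/kg
  GFRP laminate: σ_y = 334.0 MPa, ρ = 1950 kg/m³, cost = 3.748 $/kg
  GFRP laminate: M = 45.7 kN·m per $
  low-carbon steel: M = 36.1 kN·m per $
  alloy steel: M = 34.0 kN·m per $
  nylon: M = 21.4 kN·m per $
  brass: M = 2.33 kN·m per $
Highest index: GFRP laminate.

GFRP laminate, M = 45.7 kN·m per $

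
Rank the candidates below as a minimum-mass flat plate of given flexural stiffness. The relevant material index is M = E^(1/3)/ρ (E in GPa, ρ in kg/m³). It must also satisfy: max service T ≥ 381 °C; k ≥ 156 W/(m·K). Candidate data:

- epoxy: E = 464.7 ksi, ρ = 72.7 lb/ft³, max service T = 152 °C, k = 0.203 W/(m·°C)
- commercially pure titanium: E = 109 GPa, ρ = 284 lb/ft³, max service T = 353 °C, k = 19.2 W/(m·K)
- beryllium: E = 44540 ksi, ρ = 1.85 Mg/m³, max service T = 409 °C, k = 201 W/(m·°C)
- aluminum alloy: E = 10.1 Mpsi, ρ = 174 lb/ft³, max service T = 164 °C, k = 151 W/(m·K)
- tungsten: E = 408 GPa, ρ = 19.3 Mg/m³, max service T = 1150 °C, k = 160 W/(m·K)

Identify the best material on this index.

beryllium

Screen on constraints: max service T ≥ 381 °C; k ≥ 156 W/(m·K). Survivors: beryllium, tungsten.
Normalizing units and computing the index:
  beryllium: E = 307.1 GPa, ρ = 1850 kg/m³
  tungsten: E = 408.0 GPa, ρ = 19300 kg/m³
  beryllium: M = 3.65×10⁻³
  tungsten: M = 0.384×10⁻³
The maximum is for beryllium.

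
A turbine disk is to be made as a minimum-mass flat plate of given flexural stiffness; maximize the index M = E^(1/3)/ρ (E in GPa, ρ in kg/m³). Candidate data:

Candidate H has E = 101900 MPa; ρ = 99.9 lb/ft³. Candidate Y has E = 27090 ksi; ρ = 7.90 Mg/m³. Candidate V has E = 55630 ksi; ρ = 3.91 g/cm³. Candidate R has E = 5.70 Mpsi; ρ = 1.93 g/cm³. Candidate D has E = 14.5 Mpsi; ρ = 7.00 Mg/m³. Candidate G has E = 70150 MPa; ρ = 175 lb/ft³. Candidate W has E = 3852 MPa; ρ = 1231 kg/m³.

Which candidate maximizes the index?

candidate H

Putting every candidate on a common basis:
  candidate H: E = 101.9 GPa, ρ = 1600 kg/m³
  candidate Y: E = 186.8 GPa, ρ = 7900 kg/m³
  candidate V: E = 383.6 GPa, ρ = 3910 kg/m³
  candidate R: E = 39.30 GPa, ρ = 1930 kg/m³
  candidate D: E = 99.97 GPa, ρ = 7000 kg/m³
  candidate G: E = 70.15 GPa, ρ = 2803 kg/m³
  candidate W: E = 3.852 GPa, ρ = 1231 kg/m³
  candidate H: M = 2.92×10⁻³
  candidate V: M = 1.86×10⁻³
  candidate R: M = 1.76×10⁻³
  candidate G: M = 1.47×10⁻³
  candidate W: M = 1.27×10⁻³
  candidate Y: M = 0.724×10⁻³
  candidate D: M = 0.663×10⁻³
The maximum is for candidate H.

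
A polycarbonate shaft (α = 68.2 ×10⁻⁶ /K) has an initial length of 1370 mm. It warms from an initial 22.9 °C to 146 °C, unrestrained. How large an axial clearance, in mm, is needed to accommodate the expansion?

11.5 mm

ΔT = 146 − 22.9 = 123.1 K.
ΔL = α·L₀·ΔT = 68.2×10⁻⁶ × 1370 mm × 123.1 K = 11.5 mm.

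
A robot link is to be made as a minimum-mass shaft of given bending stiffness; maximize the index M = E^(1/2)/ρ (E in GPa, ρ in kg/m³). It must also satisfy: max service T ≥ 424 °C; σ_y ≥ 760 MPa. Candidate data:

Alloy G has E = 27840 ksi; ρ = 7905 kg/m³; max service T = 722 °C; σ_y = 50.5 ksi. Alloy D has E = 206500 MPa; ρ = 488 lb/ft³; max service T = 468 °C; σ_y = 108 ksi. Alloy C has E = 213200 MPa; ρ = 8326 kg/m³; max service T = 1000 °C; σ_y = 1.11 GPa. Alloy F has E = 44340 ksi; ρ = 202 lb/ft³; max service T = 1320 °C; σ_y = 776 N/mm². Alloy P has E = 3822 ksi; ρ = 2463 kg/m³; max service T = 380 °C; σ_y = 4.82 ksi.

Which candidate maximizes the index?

alloy F

Screen on constraints: max service T ≥ 424 °C; σ_y ≥ 760 MPa. Survivors: alloy C, alloy F.
Normalizing units and computing the index:
  alloy C: E = 213.2 GPa, ρ = 8326 kg/m³
  alloy F: E = 305.7 GPa, ρ = 3236 kg/m³
  alloy F: M = 5.40×10⁻³
  alloy C: M = 1.75×10⁻³
Alloy F ranks first.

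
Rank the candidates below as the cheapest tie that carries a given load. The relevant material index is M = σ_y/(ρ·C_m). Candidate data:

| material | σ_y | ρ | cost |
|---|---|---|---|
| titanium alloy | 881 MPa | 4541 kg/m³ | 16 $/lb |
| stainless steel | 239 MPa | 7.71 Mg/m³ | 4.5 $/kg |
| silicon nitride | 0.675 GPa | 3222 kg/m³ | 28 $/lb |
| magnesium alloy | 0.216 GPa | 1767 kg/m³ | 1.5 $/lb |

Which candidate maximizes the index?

Putting every candidate on a common basis:
  titanium alloy: σ_y = 881.0 MPa, ρ = 4541 kg/m³, cost = 35.27 $/kg
  stainless steel: σ_y = 239.0 MPa, ρ = 7710 kg/m³, cost = 4.500 $/kg
  silicon nitride: σ_y = 675.0 MPa, ρ = 3222 kg/m³, cost = 61.73 $/kg
  magnesium alloy: σ_y = 216.0 MPa, ρ = 1767 kg/m³, cost = 3.307 $/kg
  magnesium alloy: M = 37.0 kN·m per $
  stainless steel: M = 6.89 kN·m per $
  titanium alloy: M = 5.50 kN·m per $
  silicon nitride: M = 3.39 kN·m per $
Magnesium alloy has the largest M.

magnesium alloy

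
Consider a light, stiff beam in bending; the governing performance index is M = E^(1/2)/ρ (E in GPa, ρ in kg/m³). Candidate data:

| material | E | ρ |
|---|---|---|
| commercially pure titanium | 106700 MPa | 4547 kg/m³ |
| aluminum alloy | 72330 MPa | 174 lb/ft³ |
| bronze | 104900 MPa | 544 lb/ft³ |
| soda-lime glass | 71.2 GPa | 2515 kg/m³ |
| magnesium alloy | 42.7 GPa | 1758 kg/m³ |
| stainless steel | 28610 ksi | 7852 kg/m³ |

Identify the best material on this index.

magnesium alloy

In SI units:
  commercially pure titanium: E = 106.7 GPa, ρ = 4547 kg/m³
  aluminum alloy: E = 72.33 GPa, ρ = 2787 kg/m³
  bronze: E = 104.9 GPa, ρ = 8714 kg/m³
  soda-lime glass: E = 71.20 GPa, ρ = 2515 kg/m³
  magnesium alloy: E = 42.70 GPa, ρ = 1758 kg/m³
  stainless steel: E = 197.3 GPa, ρ = 7852 kg/m³
  magnesium alloy: M = 3.72×10⁻³
  soda-lime glass: M = 3.36×10⁻³
  aluminum alloy: M = 3.05×10⁻³
  commercially pure titanium: M = 2.27×10⁻³
  stainless steel: M = 1.79×10⁻³
  bronze: M = 1.18×10⁻³
Highest index: magnesium alloy.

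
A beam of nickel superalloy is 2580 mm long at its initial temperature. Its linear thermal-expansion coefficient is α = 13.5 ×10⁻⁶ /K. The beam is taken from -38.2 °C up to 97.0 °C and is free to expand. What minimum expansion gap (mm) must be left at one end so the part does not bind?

4.71 mm

ΔT = 97.0 − (-38.2) = 135.2 K.
ΔL = α·L₀·ΔT = 13.5×10⁻⁶ × 2580 mm × 135.2 K = 4.71 mm.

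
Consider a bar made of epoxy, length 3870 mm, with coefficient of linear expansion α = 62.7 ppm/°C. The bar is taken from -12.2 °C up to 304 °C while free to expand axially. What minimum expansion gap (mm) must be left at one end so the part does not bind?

76.7 mm

ΔT = 304 − (-12.2) = 316.2 K.
ΔL = α·L₀·ΔT = 62.7×10⁻⁶ × 3870 mm × 316.2 K = 76.7 mm.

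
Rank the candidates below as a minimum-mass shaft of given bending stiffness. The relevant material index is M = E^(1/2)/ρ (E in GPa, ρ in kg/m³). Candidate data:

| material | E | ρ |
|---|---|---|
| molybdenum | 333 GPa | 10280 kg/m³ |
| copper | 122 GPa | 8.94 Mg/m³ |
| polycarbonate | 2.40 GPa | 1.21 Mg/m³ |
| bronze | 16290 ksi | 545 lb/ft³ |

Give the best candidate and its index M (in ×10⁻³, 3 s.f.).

molybdenum, M = 1.78×10⁻³

After converting to SI:
  molybdenum: E = 333.0 GPa, ρ = 10280 kg/m³
  copper: E = 122.0 GPa, ρ = 8940 kg/m³
  polycarbonate: E = 2.400 GPa, ρ = 1210 kg/m³
  bronze: E = 112.3 GPa, ρ = 8730 kg/m³
  molybdenum: M = 1.78×10⁻³
  polycarbonate: M = 1.28×10⁻³
  copper: M = 1.24×10⁻³
  bronze: M = 1.21×10⁻³
Highest index: molybdenum.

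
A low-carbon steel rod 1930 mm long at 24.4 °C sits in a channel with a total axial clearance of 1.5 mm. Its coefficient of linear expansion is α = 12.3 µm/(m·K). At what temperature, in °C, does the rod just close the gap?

α·L₀·ΔT = 1.5 mm ⇒ ΔT = 1.5 / (12.3×10⁻⁶ × 1930.0) = 63.19 K.
T = 24.4 + 63.19 = 87.59 °C.

87.6 °C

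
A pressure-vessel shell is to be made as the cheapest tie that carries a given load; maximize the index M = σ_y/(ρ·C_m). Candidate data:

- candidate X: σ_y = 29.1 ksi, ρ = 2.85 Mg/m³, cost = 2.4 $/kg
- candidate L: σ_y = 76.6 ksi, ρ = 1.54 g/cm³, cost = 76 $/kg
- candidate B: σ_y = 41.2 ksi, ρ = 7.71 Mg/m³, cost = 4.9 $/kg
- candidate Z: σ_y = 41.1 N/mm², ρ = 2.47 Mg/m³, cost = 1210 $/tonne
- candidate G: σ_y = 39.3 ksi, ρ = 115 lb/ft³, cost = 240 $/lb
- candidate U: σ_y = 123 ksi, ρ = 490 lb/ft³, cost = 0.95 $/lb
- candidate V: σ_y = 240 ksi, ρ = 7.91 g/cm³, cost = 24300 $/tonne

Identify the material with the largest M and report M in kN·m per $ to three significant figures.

In SI units:
  candidate X: σ_y = 200.6 MPa, ρ = 2850 kg/m³, cost = 2.400 $/kg
  candidate L: σ_y = 528.1 MPa, ρ = 1540 kg/m³, cost = 76.00 $/kg
  candidate B: σ_y = 284.1 MPa, ρ = 7710 kg/m³, cost = 4.900 $/kg
  candidate Z: σ_y = 41.10 MPa, ρ = 2470 kg/m³, cost = 1.210 $/kg
  candidate G: σ_y = 271.0 MPa, ρ = 1842 kg/m³, cost = 529.1 $/kg
  candidate U: σ_y = 848.1 MPa, ρ = 7849 kg/m³, cost = 2.094 $/kg
  candidate V: σ_y = 1655 MPa, ρ = 7910 kg/m³, cost = 24.30 $/kg
  candidate U: M = 51.6 kN·m per $
  candidate X: M = 29.3 kN·m per $
  candidate Z: M = 13.8 kN·m per $
  candidate V: M = 8.61 kN·m per $
  candidate B: M = 7.52 kN·m per $
  candidate L: M = 4.51 kN·m per $
  candidate G: M = 0.278 kN·m per $
The maximum is for candidate U.

candidate U, M = 51.6 kN·m per $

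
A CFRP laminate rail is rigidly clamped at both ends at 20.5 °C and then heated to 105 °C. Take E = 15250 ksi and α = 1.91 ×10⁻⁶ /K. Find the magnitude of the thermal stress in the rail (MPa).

E = 15250 ksi = 105.1 GPa.
ΔT = 84.50 K. Constrained thermal stress σ = E·α·ΔT = 105.1×10³ MPa × 1.91×10⁻⁶ × 84.50 = 17.0 MPa (compressive).

17.0 MPa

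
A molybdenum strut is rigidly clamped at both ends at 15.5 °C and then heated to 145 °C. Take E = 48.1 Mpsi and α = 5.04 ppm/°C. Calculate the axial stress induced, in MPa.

E = 48.1 Mpsi = 331.6 GPa.
ΔT = 129.5 K. Constrained thermal stress σ = E·α·ΔT = 331.6×10³ MPa × 5.04×10⁻⁶ × 129.5 = 216 MPa (compressive).

216 MPa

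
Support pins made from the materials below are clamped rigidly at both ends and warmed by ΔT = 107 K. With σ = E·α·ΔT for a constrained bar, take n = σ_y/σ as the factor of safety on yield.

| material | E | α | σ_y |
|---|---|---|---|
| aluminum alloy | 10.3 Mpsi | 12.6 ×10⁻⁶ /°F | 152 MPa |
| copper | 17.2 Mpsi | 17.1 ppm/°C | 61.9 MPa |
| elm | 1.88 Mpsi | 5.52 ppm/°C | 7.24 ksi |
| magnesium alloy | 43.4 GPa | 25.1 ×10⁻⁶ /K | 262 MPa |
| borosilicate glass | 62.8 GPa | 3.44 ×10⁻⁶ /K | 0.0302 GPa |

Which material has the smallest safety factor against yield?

Converting E to GPa, α to ×10⁻⁶/K, σ_y to MPa, then σ and n for each:
  aluminum alloy: E = 71.02, α = 22.7, σ_y = 152.0 → σ = 172 MPa, n = 0.882
  copper: E = 118.6, α = 17.1, σ_y = 61.90 → σ = 217 MPa, n = 0.285
  elm: E = 12.96, α = 5.52, σ_y = 49.92 → σ = 7.66 MPa, n = 6.52
  magnesium alloy: E = 43.40, α = 25.1, σ_y = 262.0 → σ = 117 MPa, n = 2.25
  borosilicate glass: E = 62.80, α = 3.44, σ_y = 30.20 → σ = 23.1 MPa, n = 1.31
Smallest n: copper with n = 0.285.

copper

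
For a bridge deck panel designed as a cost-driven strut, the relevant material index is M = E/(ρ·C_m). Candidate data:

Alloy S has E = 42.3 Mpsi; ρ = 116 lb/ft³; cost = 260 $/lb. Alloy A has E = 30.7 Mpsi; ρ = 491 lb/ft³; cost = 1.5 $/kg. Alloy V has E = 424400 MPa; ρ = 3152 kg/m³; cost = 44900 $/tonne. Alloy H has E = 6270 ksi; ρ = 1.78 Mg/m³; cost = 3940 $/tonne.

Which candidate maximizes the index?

Normalizing units and computing the index:
  alloy S: E = 291.6 GPa, ρ = 1858 kg/m³, cost = 573.2 $/kg
  alloy A: E = 211.7 GPa, ρ = 7865 kg/m³, cost = 1.500 $/kg
  alloy V: E = 424.4 GPa, ρ = 3152 kg/m³, cost = 44.90 $/kg
  alloy H: E = 43.23 GPa, ρ = 1780 kg/m³, cost = 3.940 $/kg
  alloy A: M = 17.9 MN·m per $
  alloy H: M = 6.16 MN·m per $
  alloy V: M = 3.00 MN·m per $
  alloy S: M = 0.274 MN·m per $
Alloy A ranks first.

alloy A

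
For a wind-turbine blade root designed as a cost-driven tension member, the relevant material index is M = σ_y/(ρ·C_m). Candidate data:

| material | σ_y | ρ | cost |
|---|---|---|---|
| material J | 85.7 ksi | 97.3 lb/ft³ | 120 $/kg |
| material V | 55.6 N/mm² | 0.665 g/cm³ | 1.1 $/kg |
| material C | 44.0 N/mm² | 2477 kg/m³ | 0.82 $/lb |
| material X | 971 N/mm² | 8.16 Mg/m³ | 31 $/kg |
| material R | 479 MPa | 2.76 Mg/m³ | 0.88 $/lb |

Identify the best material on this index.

In SI units:
  material J: σ_y = 590.9 MPa, ρ = 1559 kg/m³, cost = 120.0 $/kg
  material V: σ_y = 55.60 MPa, ρ = 665.0 kg/m³, cost = 1.100 $/kg
  material C: σ_y = 44.00 MPa, ρ = 2477 kg/m³, cost = 1.808 $/kg
  material X: σ_y = 971.0 MPa, ρ = 8160 kg/m³, cost = 31.00 $/kg
  material R: σ_y = 479.0 MPa, ρ = 2760 kg/m³, cost = 1.940 $/kg
  material R: M = 89.5 kN·m per $
  material V: M = 76.0 kN·m per $
  material C: M = 9.83 kN·m per $
  material X: M = 3.84 kN·m per $
  material J: M = 3.16 kN·m per $
Material R ranks first.

material R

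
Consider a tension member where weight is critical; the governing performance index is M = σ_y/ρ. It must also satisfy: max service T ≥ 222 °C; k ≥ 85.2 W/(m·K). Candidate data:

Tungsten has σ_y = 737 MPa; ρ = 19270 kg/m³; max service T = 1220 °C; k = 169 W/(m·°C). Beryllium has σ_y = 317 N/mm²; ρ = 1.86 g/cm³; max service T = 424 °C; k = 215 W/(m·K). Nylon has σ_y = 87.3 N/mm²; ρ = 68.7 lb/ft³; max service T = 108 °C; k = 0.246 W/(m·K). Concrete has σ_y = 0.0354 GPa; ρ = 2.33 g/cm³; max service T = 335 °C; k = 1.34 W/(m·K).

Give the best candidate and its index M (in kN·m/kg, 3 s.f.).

beryllium, M = 170 kN·m/kg

Screen on constraints: max service T ≥ 222 °C; k ≥ 85.2 W/(m·K). Survivors: tungsten, beryllium.
Putting every candidate on a common basis:
  tungsten: σ_y = 737.0 MPa, ρ = 19270 kg/m³
  beryllium: σ_y = 317.0 MPa, ρ = 1860 kg/m³
  beryllium: M = 170 kN·m/kg
  tungsten: M = 38.2 kN·m/kg
Highest index: beryllium.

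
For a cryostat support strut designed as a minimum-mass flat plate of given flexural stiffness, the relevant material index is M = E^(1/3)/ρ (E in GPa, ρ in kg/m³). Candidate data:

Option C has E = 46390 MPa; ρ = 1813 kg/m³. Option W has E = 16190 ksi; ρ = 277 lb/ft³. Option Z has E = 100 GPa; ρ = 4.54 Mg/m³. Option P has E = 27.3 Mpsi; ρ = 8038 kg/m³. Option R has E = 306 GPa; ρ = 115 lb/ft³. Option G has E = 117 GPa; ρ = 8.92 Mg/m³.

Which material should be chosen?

Normalizing units and computing the index:
  option C: E = 46.39 GPa, ρ = 1813 kg/m³
  option W: E = 111.6 GPa, ρ = 4437 kg/m³
  option Z: E = 100.0 GPa, ρ = 4540 kg/m³
  option P: E = 188.2 GPa, ρ = 8038 kg/m³
  option R: E = 306.0 GPa, ρ = 1842 kg/m³
  option G: E = 117.0 GPa, ρ = 8920 kg/m³
  option R: M = 3.66×10⁻³
  option C: M = 1.98×10⁻³
  option W: M = 1.09×10⁻³
  option Z: M = 1.02×10⁻³
  option P: M = 0.713×10⁻³
  option G: M = 0.548×10⁻³
Option R has the largest M.

option R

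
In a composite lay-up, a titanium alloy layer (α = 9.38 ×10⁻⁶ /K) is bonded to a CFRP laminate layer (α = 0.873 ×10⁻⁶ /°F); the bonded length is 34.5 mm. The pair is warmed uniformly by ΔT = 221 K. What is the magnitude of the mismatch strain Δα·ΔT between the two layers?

1.73×10⁻³

CFRP laminate: α = 0.873×10⁻⁶/°F × 9/5 = 1.57×10⁻⁶/K.
Δα = |9.38 − 1.57|×10⁻⁶/K = 7.81×10⁻⁶/K.
Mismatch strain = Δα·ΔT = 7.81×10⁻⁶ × 221.0 = 1.73×10⁻³.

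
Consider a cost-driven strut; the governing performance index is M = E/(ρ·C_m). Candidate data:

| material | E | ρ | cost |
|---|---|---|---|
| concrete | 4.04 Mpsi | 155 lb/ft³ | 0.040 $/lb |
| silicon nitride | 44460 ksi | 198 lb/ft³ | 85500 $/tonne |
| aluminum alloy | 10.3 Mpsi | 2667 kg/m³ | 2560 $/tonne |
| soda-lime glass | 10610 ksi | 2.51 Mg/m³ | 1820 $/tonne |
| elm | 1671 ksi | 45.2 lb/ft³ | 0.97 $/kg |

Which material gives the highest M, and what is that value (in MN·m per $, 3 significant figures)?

Putting every candidate on a common basis:
  concrete: E = 27.85 GPa, ρ = 2483 kg/m³, cost = 0.08818 $/kg
  silicon nitride: E = 306.5 GPa, ρ = 3172 kg/m³, cost = 85.50 $/kg
  aluminum alloy: E = 71.02 GPa, ρ = 2667 kg/m³, cost = 2.560 $/kg
  soda-lime glass: E = 73.15 GPa, ρ = 2510 kg/m³, cost = 1.820 $/kg
  elm: E = 11.52 GPa, ρ = 724.0 kg/m³, cost = 0.9700 $/kg
  concrete: M = 127 MN·m per $
  elm: M = 16.4 MN·m per $
  soda-lime glass: M = 16.0 MN·m per $
  aluminum alloy: M = 10.4 MN·m per $
  silicon nitride: M = 1.13 MN·m per $
Concrete has the largest M.

concrete, M = 127 MN·m per $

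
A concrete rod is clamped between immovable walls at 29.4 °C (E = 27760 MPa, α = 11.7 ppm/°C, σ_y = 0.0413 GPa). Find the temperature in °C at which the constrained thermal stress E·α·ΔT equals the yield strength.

E = 27760 MPa = 27.76 GPa.
σ_y = 0.0413 GPa = 41.30 MPa.
E·α·ΔT = 41.30 MPa ⇒ ΔT = 41.30 / (27.76×10³ × 11.7×10⁻⁶) = 127.2 K.
T = 29.4 + 127.2 = 156.6 °C.

157 °C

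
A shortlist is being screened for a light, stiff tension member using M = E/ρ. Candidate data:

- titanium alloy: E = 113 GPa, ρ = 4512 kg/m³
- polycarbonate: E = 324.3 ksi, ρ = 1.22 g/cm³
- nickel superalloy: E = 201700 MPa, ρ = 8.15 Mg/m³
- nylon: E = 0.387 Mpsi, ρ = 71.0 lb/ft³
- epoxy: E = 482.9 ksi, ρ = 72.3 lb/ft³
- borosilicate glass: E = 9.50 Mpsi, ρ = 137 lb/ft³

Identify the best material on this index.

After converting to SI:
  titanium alloy: E = 113.0 GPa, ρ = 4512 kg/m³
  polycarbonate: E = 2.236 GPa, ρ = 1220 kg/m³
  nickel superalloy: E = 201.7 GPa, ρ = 8150 kg/m³
  nylon: E = 2.668 GPa, ρ = 1137 kg/m³
  epoxy: E = 3.329 GPa, ρ = 1158 kg/m³
  borosilicate glass: E = 65.50 GPa, ρ = 2195 kg/m³
  borosilicate glass: M = 29.8 MN·m/kg
  titanium alloy: M = 25.0 MN·m/kg
  nickel superalloy: M = 24.7 MN·m/kg
  epoxy: M = 2.87 MN·m/kg
  nylon: M = 2.35 MN·m/kg
  polycarbonate: M = 1.83 MN·m/kg
The maximum is for borosilicate glass.

borosilicate glass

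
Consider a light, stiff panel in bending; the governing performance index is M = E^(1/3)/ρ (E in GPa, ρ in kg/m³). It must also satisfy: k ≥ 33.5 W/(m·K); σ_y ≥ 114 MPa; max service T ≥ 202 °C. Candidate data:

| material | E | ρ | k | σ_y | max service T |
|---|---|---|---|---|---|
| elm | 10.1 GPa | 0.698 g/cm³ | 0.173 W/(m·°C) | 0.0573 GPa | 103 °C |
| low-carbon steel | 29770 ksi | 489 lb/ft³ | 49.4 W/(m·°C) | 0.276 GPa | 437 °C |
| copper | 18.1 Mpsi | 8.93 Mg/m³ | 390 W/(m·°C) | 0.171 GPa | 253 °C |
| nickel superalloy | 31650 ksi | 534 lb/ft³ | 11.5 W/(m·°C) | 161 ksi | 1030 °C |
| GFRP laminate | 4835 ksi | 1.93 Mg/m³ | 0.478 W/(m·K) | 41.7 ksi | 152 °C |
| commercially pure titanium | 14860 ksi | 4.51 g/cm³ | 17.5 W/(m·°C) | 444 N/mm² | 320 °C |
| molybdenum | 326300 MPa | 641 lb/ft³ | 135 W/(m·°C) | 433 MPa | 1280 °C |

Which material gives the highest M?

Screen on constraints: k ≥ 33.5 W/(m·K); σ_y ≥ 114 MPa; max service T ≥ 202 °C. Survivors: low-carbon steel, copper, molybdenum.
After converting to SI:
  low-carbon steel: E = 205.3 GPa, ρ = 7833 kg/m³
  copper: E = 124.8 GPa, ρ = 8930 kg/m³
  molybdenum: E = 326.3 GPa, ρ = 10270 kg/m³
  low-carbon steel: M = 0.753×10⁻³
  molybdenum: M = 0.670×10⁻³
  copper: M = 0.560×10⁻³
Low-carbon steel ranks first.

low-carbon steel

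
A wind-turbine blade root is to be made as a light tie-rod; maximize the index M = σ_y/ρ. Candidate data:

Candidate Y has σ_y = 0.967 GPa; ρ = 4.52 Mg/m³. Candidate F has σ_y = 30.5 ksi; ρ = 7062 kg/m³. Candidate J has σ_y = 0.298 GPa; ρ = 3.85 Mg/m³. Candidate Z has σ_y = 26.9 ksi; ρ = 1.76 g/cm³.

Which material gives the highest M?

candidate Y

Convert each candidate to consistent units, then evaluate M:
  candidate Y: σ_y = 967.0 MPa, ρ = 4520 kg/m³
  candidate F: σ_y = 210.3 MPa, ρ = 7062 kg/m³
  candidate J: σ_y = 298.0 MPa, ρ = 3850 kg/m³
  candidate Z: σ_y = 185.5 MPa, ρ = 1760 kg/m³
  candidate Y: M = 214 kN·m/kg
  candidate Z: M = 105 kN·m/kg
  candidate J: M = 77.4 kN·m/kg
  candidate F: M = 29.8 kN·m/kg
Highest index: candidate Y.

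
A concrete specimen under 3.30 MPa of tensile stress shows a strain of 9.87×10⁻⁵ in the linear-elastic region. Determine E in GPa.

33.4 GPa

E = σ/ε = 3.30 MPa / 9.87×10⁻⁵ = 33430 MPa = 33.4 GPa.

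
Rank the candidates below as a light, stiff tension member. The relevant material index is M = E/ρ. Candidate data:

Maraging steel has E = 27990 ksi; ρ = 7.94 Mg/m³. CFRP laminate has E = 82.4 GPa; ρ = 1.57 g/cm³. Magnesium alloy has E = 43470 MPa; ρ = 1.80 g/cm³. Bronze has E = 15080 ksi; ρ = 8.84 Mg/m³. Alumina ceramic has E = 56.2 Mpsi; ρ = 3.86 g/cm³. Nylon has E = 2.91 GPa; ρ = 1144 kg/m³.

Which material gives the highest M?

alumina ceramic

After converting to SI:
  maraging steel: E = 193.0 GPa, ρ = 7940 kg/m³
  CFRP laminate: E = 82.40 GPa, ρ = 1570 kg/m³
  magnesium alloy: E = 43.47 GPa, ρ = 1800 kg/m³
  bronze: E = 104.0 GPa, ρ = 8840 kg/m³
  alumina ceramic: E = 387.5 GPa, ρ = 3860 kg/m³
  nylon: E = 2.910 GPa, ρ = 1144 kg/m³
  alumina ceramic: M = 100 MN·m/kg
  CFRP laminate: M = 52.5 MN·m/kg
  maraging steel: M = 24.3 MN·m/kg
  magnesium alloy: M = 24.1 MN·m/kg
  bronze: M = 11.8 MN·m/kg
  nylon: M = 2.54 MN·m/kg
Alumina ceramic has the largest M.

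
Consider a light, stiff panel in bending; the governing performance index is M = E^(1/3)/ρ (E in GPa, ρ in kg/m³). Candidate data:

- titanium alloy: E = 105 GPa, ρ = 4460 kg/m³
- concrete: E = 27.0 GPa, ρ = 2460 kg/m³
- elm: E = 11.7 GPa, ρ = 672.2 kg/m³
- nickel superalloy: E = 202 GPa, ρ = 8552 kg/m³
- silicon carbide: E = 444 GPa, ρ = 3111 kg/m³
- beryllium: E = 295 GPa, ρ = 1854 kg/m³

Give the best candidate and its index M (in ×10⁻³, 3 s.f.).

Evaluate M for each candidate:
  beryllium: M = 3.59×10⁻³
  elm: M = 3.38×10⁻³
  silicon carbide: M = 2.45×10⁻³
  concrete: M = 1.22×10⁻³
  titanium alloy: M = 1.06×10⁻³
  nickel superalloy: M = 0.686×10⁻³
The maximum is for beryllium.

beryllium, M = 3.59×10⁻³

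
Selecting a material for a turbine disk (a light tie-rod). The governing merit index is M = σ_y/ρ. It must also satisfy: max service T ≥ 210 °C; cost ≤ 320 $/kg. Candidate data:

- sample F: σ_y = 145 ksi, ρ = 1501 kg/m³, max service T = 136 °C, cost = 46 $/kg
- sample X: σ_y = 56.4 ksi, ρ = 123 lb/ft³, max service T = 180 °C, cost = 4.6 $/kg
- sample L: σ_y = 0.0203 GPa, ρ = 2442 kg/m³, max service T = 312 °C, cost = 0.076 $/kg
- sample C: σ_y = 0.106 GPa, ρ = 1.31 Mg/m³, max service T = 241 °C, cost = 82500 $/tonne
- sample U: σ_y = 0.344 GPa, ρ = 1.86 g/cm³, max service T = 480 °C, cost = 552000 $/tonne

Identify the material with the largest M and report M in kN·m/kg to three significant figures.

Screen on constraints: max service T ≥ 210 °C; cost ≤ 320 $/kg. Survivors: sample L, sample C.
After converting to SI:
  sample L: σ_y = 20.30 MPa, ρ = 2442 kg/m³
  sample C: σ_y = 106.0 MPa, ρ = 1310 kg/m³
  sample C: M = 80.9 kN·m/kg
  sample L: M = 8.31 kN·m/kg
The maximum is for sample C.

sample C, M = 80.9 kN·m/kg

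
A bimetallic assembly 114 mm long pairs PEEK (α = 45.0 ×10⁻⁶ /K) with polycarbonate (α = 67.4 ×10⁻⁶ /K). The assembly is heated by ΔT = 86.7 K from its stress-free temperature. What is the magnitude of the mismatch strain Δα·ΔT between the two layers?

1.94×10⁻³

Δα = |45.0 − 67.4|×10⁻⁶/K = 22.4×10⁻⁶/K.
Mismatch strain = Δα·ΔT = 22.4×10⁻⁶ × 86.7 = 1.94×10⁻³.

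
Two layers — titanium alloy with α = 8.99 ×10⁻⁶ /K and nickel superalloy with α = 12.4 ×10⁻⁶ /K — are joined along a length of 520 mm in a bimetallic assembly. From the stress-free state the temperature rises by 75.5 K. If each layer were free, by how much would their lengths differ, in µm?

134 µm

Δα = |8.99 − 12.4|×10⁻⁶/K = 3.41×10⁻⁶/K.
ΔL_mismatch = Δα·L·ΔT = 3.41×10⁻⁶ × 520.0 mm × 75.5 K = 134 µm.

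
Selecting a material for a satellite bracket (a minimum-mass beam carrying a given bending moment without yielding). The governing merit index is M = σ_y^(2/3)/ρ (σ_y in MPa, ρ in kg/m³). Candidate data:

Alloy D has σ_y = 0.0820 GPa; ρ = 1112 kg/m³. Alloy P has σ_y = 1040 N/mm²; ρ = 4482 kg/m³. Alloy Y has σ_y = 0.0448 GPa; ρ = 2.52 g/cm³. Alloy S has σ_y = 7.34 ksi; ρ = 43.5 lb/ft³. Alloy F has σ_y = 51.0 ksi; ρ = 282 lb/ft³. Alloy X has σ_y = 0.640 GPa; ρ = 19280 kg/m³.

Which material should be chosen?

In SI units:
  alloy D: σ_y = 82.00 MPa, ρ = 1112 kg/m³
  alloy P: σ_y = 1040 MPa, ρ = 4482 kg/m³
  alloy Y: σ_y = 44.80 MPa, ρ = 2520 kg/m³
  alloy S: σ_y = 50.61 MPa, ρ = 696.8 kg/m³
  alloy F: σ_y = 351.6 MPa, ρ = 4517 kg/m³
  alloy X: σ_y = 640.0 MPa, ρ = 19280 kg/m³
  alloy P: M = 22.9×10⁻³
  alloy S: M = 19.6×10⁻³
  alloy D: M = 17.0×10⁻³
  alloy F: M = 11.0×10⁻³
  alloy Y: M = 5.01×10⁻³
  alloy X: M = 3.85×10⁻³
Alloy P has the largest M.

alloy P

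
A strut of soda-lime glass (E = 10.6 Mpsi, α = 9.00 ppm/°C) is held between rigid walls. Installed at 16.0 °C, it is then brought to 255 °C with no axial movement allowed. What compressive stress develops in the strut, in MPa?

157 MPa

E = 10.6 Mpsi = 73.08 GPa.
ΔT = 239.0 K. Constrained thermal stress σ = E·α·ΔT = 73.08×10³ MPa × 9.00×10⁻⁶ × 239.0 = 157 MPa (compressive).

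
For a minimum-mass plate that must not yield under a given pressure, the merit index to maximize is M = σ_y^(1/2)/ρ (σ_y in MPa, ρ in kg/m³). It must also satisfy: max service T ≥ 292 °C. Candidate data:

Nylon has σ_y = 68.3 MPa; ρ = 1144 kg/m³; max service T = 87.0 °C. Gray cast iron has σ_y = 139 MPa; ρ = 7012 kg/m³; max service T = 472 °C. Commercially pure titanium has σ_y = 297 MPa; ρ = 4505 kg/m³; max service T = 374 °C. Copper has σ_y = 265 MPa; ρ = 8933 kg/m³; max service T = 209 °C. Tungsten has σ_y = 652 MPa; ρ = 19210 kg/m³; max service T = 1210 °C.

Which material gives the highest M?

commercially pure titanium

Screen on constraints: max service T ≥ 292 °C. Survivors: gray cast iron, commercially pure titanium, tungsten.
Computing M directly (units already consistent):
  commercially pure titanium: M = 3.83×10⁻³
  gray cast iron: M = 1.68×10⁻³
  tungsten: M = 1.33×10⁻³
Commercially pure titanium ranks first.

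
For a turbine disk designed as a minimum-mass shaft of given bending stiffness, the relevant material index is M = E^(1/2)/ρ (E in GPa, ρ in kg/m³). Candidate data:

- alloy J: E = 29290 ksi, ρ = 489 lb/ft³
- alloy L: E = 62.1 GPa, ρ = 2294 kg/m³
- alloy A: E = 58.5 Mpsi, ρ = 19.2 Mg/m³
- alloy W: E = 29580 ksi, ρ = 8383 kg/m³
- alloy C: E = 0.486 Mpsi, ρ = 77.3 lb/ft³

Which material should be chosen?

alloy L

In SI units:
  alloy J: E = 201.9 GPa, ρ = 7833 kg/m³
  alloy L: E = 62.10 GPa, ρ = 2294 kg/m³
  alloy A: E = 403.3 GPa, ρ = 19200 kg/m³
  alloy W: E = 203.9 GPa, ρ = 8383 kg/m³
  alloy C: E = 3.351 GPa, ρ = 1238 kg/m³
  alloy L: M = 3.44×10⁻³
  alloy J: M = 1.81×10⁻³
  alloy W: M = 1.70×10⁻³
  alloy C: M = 1.48×10⁻³
  alloy A: M = 1.05×10⁻³
The maximum is for alloy L.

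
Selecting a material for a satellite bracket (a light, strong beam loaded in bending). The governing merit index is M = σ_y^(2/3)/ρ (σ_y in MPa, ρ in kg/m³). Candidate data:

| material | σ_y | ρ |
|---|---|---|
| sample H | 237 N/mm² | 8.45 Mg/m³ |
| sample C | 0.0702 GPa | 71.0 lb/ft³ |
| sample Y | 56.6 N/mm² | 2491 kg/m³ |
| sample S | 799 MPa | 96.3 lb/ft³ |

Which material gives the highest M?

Normalizing units and computing the index:
  sample H: σ_y = 237.0 MPa, ρ = 8450 kg/m³
  sample C: σ_y = 70.20 MPa, ρ = 1137 kg/m³
  sample Y: σ_y = 56.60 MPa, ρ = 2491 kg/m³
  sample S: σ_y = 799.0 MPa, ρ = 1543 kg/m³
  sample S: M = 55.8×10⁻³
  sample C: M = 15.0×10⁻³
  sample Y: M = 5.92×10⁻³
  sample H: M = 4.53×10⁻³
Sample S has the largest M.

sample S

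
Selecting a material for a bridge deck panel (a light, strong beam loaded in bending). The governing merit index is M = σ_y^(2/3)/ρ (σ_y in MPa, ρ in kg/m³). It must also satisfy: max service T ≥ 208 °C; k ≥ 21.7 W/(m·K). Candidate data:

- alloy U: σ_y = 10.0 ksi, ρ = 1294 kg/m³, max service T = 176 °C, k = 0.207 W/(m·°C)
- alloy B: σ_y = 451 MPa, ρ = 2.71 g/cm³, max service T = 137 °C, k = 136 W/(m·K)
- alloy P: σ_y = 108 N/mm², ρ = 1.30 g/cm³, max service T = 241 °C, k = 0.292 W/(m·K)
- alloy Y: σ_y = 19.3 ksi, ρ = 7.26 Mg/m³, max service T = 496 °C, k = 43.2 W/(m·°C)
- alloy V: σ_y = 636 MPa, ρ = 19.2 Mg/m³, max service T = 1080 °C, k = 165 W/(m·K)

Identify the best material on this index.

Screen on constraints: max service T ≥ 208 °C; k ≥ 21.7 W/(m·K). Survivors: alloy Y, alloy V.
Normalizing units and computing the index:
  alloy Y: σ_y = 133.1 MPa, ρ = 7260 kg/m³
  alloy V: σ_y = 636.0 MPa, ρ = 19200 kg/m³
  alloy V: M = 3.85×10⁻³
  alloy Y: M = 3.59×10⁻³
Highest index: alloy V.

alloy V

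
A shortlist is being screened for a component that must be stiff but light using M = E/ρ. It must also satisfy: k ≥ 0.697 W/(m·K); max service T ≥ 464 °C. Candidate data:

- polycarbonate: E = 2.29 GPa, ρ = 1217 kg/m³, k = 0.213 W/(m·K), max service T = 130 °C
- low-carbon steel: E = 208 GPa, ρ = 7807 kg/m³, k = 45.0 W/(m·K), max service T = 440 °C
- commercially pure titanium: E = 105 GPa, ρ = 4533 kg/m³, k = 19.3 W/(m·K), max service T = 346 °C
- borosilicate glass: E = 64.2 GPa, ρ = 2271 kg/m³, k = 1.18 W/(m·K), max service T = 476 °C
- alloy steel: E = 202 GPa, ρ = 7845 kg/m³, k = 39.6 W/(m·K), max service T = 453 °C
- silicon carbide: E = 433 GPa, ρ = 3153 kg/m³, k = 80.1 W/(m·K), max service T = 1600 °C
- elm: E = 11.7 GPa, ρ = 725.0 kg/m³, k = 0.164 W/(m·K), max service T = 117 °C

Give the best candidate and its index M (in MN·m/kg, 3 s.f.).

Screen on constraints: k ≥ 0.697 W/(m·K); max service T ≥ 464 °C. Survivors: borosilicate glass, silicon carbide.
Per-candidate index values:
  silicon carbide: M = 137 MN·m/kg
  borosilicate glass: M = 28.3 MN·m/kg
Silicon carbide ranks first.

silicon carbide, M = 137 MN·m/kg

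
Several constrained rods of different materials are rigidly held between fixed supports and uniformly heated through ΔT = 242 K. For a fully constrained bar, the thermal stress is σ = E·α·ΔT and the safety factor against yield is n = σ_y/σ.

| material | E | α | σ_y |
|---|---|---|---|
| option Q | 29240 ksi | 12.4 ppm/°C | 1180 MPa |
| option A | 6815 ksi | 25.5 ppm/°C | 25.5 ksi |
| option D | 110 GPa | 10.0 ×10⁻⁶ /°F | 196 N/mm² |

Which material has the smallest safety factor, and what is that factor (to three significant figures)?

option D, n = 0.409

Converting E to GPa, α to ×10⁻⁶/K, σ_y to MPa, then σ and n for each:
  option Q: E = 201.6, α = 12.4, σ_y = 1180 → σ = 605 MPa, n = 1.95
  option A: E = 46.99, α = 25.5, σ_y = 175.8 → σ = 290 MPa, n = 0.606
  option D: E = 110.0, α = 18.0, σ_y = 196.0 → σ = 479 MPa, n = 0.409
Smallest n: option D with n = 0.409.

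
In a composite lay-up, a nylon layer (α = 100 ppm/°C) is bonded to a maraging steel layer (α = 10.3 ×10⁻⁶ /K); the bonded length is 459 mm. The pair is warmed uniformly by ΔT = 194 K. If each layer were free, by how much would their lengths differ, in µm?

Δα = |100 − 10.3|×10⁻⁶/K = 89.7×10⁻⁶/K.
ΔL_mismatch = Δα·L·ΔT = 89.7×10⁻⁶ × 459.0 mm × 194.0 K = 7990 µm.

7990 µm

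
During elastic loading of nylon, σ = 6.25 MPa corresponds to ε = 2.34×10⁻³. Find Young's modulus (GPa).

E = σ/ε = 6.25 MPa / 2.34×10⁻³ = 2671 MPa = 2.67 GPa.

2.67 GPa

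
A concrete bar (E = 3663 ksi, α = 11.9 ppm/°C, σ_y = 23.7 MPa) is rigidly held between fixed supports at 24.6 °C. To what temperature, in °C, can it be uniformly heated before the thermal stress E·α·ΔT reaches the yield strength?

E = 3663 ksi = 25.26 GPa.
E·α·ΔT = 23.70 MPa ⇒ ΔT = 23.70 / (25.26×10³ × 11.9×10⁻⁶) = 78.86 K.
T = 24.6 + 78.86 = 103.5 °C.

103 °C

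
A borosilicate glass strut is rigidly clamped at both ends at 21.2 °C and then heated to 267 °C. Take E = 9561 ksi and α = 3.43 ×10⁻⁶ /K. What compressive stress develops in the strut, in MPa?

55.6 MPa

E = 9561 ksi = 65.92 GPa.
ΔT = 245.8 K. Constrained thermal stress σ = E·α·ΔT = 65.92×10³ MPa × 3.43×10⁻⁶ × 245.8 = 55.6 MPa (compressive).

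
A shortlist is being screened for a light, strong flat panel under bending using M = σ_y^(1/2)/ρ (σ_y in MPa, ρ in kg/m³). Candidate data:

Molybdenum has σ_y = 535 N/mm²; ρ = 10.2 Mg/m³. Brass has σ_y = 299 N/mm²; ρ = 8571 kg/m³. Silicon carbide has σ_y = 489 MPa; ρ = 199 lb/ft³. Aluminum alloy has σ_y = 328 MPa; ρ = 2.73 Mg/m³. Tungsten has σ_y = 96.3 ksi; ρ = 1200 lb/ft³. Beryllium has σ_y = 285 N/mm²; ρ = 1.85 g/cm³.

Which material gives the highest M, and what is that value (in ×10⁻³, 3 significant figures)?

beryllium, M = 9.13×10⁻³

Normalizing units and computing the index:
  molybdenum: σ_y = 535.0 MPa, ρ = 10200 kg/m³
  brass: σ_y = 299.0 MPa, ρ = 8571 kg/m³
  silicon carbide: σ_y = 489.0 MPa, ρ = 3188 kg/m³
  aluminum alloy: σ_y = 328.0 MPa, ρ = 2730 kg/m³
  tungsten: σ_y = 664.0 MPa, ρ = 19220 kg/m³
  beryllium: σ_y = 285.0 MPa, ρ = 1850 kg/m³
  beryllium: M = 9.13×10⁻³
  silicon carbide: M = 6.94×10⁻³
  aluminum alloy: M = 6.63×10⁻³
  molybdenum: M = 2.27×10⁻³
  brass: M = 2.02×10⁻³
  tungsten: M = 1.34×10⁻³
Highest index: beryllium.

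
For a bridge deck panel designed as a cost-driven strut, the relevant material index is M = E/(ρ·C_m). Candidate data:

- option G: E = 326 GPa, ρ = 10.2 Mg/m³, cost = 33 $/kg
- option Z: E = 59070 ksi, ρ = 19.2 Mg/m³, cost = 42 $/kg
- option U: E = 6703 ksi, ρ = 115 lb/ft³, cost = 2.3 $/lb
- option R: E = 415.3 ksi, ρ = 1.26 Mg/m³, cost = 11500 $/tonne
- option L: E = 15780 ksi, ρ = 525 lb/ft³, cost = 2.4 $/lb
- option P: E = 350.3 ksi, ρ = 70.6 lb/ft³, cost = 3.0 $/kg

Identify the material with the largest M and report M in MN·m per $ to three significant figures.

After converting to SI:
  option G: E = 326.0 GPa, ρ = 10200 kg/m³, cost = 33.00 $/kg
  option Z: E = 407.3 GPa, ρ = 19200 kg/m³, cost = 42.00 $/kg
  option U: E = 46.22 GPa, ρ = 1842 kg/m³, cost = 5.071 $/kg
  option R: E = 2.863 GPa, ρ = 1260 kg/m³, cost = 11.50 $/kg
  option L: E = 108.8 GPa, ρ = 8410 kg/m³, cost = 5.291 $/kg
  option P: E = 2.415 GPa, ρ = 1131 kg/m³, cost = 3.000 $/kg
  option U: M = 4.95 MN·m per $
  option L: M = 2.45 MN·m per $
  option G: M = 0.969 MN·m per $
  option P: M = 0.712 MN·m per $
  option Z: M = 0.505 MN·m per $
  option R: M = 0.198 MN·m per $
Highest index: option U.

option U, M = 4.95 MN·m per $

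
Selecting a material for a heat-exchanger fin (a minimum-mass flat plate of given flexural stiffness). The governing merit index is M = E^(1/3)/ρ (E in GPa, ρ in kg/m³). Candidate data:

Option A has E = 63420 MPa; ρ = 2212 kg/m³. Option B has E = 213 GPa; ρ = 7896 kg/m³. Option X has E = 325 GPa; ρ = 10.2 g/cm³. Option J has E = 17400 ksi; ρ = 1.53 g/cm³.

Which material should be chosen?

option J

In SI units:
  option A: E = 63.42 GPa, ρ = 2212 kg/m³
  option B: E = 213.0 GPa, ρ = 7896 kg/m³
  option X: E = 325.0 GPa, ρ = 10200 kg/m³
  option J: E = 120.0 GPa, ρ = 1530 kg/m³
  option J: M = 3.22×10⁻³
  option A: M = 1.80×10⁻³
  option B: M = 0.756×10⁻³
  option X: M = 0.674×10⁻³
Option J has the largest M.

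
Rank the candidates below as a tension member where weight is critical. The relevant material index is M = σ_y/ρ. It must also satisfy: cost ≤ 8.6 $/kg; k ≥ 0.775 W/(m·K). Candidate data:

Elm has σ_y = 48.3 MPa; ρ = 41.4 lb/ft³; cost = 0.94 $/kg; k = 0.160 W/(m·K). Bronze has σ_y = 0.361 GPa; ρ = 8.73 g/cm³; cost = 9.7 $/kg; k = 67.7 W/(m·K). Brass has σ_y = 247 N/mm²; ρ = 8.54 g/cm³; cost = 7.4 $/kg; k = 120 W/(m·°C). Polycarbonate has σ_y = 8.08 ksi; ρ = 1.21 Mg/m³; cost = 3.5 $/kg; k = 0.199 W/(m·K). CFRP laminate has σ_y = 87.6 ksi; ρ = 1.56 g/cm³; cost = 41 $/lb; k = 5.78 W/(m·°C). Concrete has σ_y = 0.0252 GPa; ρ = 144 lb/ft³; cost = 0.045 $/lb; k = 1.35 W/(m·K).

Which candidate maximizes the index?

Screen on constraints: cost ≤ 8.6 $/kg; k ≥ 0.775 W/(m·K). Survivors: brass, concrete.
Putting every candidate on a common basis:
  brass: σ_y = 247.0 MPa, ρ = 8540 kg/m³
  concrete: σ_y = 25.20 MPa, ρ = 2307 kg/m³
  brass: M = 28.9 kN·m/kg
  concrete: M = 10.9 kN·m/kg
Brass has the largest M.

brass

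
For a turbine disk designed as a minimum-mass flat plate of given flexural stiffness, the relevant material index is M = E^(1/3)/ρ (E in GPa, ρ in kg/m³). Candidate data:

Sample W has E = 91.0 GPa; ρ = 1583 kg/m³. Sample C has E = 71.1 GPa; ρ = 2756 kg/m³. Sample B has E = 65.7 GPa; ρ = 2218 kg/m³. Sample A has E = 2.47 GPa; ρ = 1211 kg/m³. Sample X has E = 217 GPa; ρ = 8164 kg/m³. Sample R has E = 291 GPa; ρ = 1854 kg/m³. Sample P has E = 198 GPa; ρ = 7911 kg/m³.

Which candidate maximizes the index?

sample R

Evaluate M for each candidate:
  sample R: M = 3.57×10⁻³
  sample W: M = 2.84×10⁻³
  sample B: M = 1.82×10⁻³
  sample C: M = 1.50×10⁻³
  sample A: M = 1.12×10⁻³
  sample P: M = 0.737×10⁻³
  sample X: M = 0.736×10⁻³
Sample R ranks first.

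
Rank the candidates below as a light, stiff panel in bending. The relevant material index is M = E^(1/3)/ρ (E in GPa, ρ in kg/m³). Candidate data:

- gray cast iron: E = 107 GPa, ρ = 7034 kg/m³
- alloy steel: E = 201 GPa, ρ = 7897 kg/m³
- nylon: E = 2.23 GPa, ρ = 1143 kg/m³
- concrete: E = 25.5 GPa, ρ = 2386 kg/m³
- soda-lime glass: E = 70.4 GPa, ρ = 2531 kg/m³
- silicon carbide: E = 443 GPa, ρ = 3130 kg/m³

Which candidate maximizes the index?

silicon carbide

Computing M directly (units already consistent):
  silicon carbide: M = 2.44×10⁻³
  soda-lime glass: M = 1.63×10⁻³
  concrete: M = 1.23×10⁻³
  nylon: M = 1.14×10⁻³
  alloy steel: M = 0.742×10⁻³
  gray cast iron: M = 0.675×10⁻³
Silicon carbide ranks first.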